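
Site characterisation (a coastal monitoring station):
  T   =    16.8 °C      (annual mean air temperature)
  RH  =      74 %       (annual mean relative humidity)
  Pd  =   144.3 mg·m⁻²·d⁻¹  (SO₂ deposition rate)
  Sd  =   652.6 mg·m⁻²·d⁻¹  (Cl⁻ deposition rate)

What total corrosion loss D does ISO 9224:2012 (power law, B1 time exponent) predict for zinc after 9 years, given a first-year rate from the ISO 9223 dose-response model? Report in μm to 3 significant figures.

zinc: T>10 °C ⇒ hinge -0.071·(16.8−10) = -0.4828
  SO₂ term: 0.0129·144.3^0.44·exp(0.046·74-0.4828) = 2.135
  Sd branch = 0.0175·Sd^0.57·e^(0.008·RH+0.085·T) = 5.305 μm/a
  r_corr = 2.135 + 5.305 = 7.439 μm/a
ISO 9224: D(t) = r_corr · t^b with b = 0.813 (zinc, B1)
  D(9) = 7.439 × 9^0.813 = 7.439 × 5.968 = 44.4 μm

D(9) = 44.4 μm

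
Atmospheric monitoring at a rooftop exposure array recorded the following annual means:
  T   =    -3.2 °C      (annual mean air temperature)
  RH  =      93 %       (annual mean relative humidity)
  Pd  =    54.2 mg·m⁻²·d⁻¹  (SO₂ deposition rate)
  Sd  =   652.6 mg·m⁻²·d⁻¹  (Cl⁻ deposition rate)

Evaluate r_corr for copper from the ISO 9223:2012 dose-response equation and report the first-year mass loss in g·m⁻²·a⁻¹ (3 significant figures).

copper: temperature factor f = +0.126·(-13.2) = -1.6632
  sulphur-dioxide contribution → 0.6851 μm/a
  chloride contribution → 1.434 μm/a
  ⇒ r_corr(copper) = 2.119 μm/a
Convert to mass loss: 2.119 μm/a × 8.96 g/cm³ = 18.99 g·m⁻²·a⁻¹

r_corr = 19.0 g·m⁻²·a⁻¹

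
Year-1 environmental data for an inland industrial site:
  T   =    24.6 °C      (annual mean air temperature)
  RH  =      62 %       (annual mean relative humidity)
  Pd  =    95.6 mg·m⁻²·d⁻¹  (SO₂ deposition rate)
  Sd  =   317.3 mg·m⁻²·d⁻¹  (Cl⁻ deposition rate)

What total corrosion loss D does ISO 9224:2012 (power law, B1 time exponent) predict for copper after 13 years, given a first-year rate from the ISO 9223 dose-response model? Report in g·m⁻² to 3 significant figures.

D(13) = 85.2 g·m⁻²

copper: temperature factor f = -0.080·(14.6) = -1.1680
  SO₂ term: 0.0053·95.6^0.26·exp(0.059·62-1.1680) = 0.2092
  Cl⁻ term: 0.01025·317.3^0.27·exp(0.036·62+0.049·24.6) = 1.51
  r_corr = 0.2092 + 1.51 = 1.719 μm/a
Power-law: D(13) = r_corr · 13^0.667
  D(13) = 1.719 × 13^0.667 = 1.719 × 5.534 = 9.513 μm
  Mass loss = 9.513 μm × 8.96 g/cm³ = 85.24 g·m⁻²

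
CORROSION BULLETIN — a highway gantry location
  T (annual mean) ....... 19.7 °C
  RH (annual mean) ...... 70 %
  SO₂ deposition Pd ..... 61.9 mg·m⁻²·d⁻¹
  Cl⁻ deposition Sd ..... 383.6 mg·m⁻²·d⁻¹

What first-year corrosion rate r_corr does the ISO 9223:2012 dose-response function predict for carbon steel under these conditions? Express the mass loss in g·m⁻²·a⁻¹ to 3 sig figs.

r_corr = 995 g·m⁻²·a⁻¹

carbon steel: f(T) = -0.054·(T−10) [T>10 °C] = -0.5238
  SO₂ term: 1.77·61.9^0.52·exp(0.02·70-0.5238) = 36.32
  Sd branch = 0.102·Sd^0.62·e^(0.033·RH+0.04·T) = 90.38 μm/a
  r_corr = 36.32 + 90.38 = 126.7 μm/a
Convert to mass loss: 126.7 μm/a × 7.85 g/cm³ = 994.6 g·m⁻²·a⁻¹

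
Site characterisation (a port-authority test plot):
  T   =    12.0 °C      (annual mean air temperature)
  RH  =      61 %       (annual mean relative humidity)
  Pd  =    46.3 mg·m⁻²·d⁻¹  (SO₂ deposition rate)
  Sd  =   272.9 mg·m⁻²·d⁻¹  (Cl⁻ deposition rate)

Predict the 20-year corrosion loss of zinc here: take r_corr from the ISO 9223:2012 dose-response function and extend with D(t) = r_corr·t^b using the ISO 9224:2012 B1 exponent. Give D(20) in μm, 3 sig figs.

zinc: T>10 °C ⇒ hinge -0.071·(12.0−10) = -0.1420
  sulphur-dioxide contribution → 1.001 μm/a
  chloride contribution → 1.934 μm/a
  ⇒ r_corr(zinc) = 2.935 μm/a
Power-law: D(20) = r_corr · 20^0.813
  D(20) = 2.935 × 20^0.813 = 2.935 × 11.42 = 33.52 μm

D(20) = 33.5 μm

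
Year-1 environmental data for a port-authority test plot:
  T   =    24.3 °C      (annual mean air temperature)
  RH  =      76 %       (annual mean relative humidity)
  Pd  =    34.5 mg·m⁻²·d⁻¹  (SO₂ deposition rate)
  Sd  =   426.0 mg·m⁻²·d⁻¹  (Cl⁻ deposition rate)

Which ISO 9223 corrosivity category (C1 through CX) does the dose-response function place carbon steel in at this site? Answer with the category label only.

C5

carbon steel: f(T) = -0.054·(T−10) [T>10 °C] = -0.7722
  SO₂ term: 1.77·34.5^0.52·exp(0.02·76-0.7722) = 23.57
  Sd branch = 0.102·Sd^0.62·e^(0.033·RH+0.04·T) = 141.3 μm/a
  sum: 23.57 + 141.3 → r_corr = 164.9 μm/a
Category bounds: 80…200 μm/a bracket r_corr ⇒ C5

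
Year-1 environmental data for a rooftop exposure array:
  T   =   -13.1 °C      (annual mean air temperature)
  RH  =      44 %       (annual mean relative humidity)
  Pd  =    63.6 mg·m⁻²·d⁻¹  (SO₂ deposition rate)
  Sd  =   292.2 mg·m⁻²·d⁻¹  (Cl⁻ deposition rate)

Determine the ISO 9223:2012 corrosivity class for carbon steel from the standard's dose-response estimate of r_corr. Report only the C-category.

C2

carbon steel: T≤10 °C ⇒ hinge +0.150·(-13.1−10) = -3.4650
  Pd branch = 1.77·Pd^0.52·e^(0.02·RH+f) = 1.156 μm/a
  Cl⁻ term: 0.102·292.2^0.62·exp(0.033·44+0.04·-13.1) = 8.717
  sum: 1.156 + 8.717 → r_corr = 9.873 μm/a
Category bounds: 1.3…25 μm/a bracket r_corr ⇒ C2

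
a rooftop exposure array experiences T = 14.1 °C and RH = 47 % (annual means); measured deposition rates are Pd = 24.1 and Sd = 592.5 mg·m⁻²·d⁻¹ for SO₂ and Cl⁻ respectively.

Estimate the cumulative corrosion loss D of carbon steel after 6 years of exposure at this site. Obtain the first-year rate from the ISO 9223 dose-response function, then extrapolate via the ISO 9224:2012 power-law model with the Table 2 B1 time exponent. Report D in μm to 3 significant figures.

carbon steel: f(T) = -0.054·(T−10) [T>10 °C] = -0.2214
  sulphur-dioxide contribution → 19 μm/a
  chloride contribution → 44.28 μm/a
  ⇒ r_corr(carbon steel) = 63.28 μm/a
ISO 9224: D(t) = r_corr · t^b with b = 0.523 (carbon steel, B1)
  D(6) = 63.28 × 6^0.523 = 63.28 × 2.553 = 161.5 μm

D(6) = 162 μm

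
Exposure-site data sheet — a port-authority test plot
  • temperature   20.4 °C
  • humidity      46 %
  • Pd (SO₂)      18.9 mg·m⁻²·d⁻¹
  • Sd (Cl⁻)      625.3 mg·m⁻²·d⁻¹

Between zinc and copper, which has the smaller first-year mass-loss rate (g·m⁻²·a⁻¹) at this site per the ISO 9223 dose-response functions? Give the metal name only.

zinc: temperature factor f = -0.071·(10.4) = -0.7384
  sulphur-dioxide contribution → 0.1864 μm/a
  chloride contribution → 5.619 μm/a
  total first-year rate 5.806 μm/a
  mass loss = 5.806 μm/a × 7.14 g/cm³ = 41.45 g·m⁻²·a⁻¹
copper: temperature factor f = -0.080·(10.4) = -0.8320
  sulphur-dioxide contribution → 0.07473 μm/a
  chloride contribution → 0.8298 μm/a
  ⇒ r_corr(copper) = 0.9045 μm/a
  mass loss = 0.9045 μm/a × 8.96 g/cm³ = 8.105 g·m⁻²·a⁻¹
Ordering by g·m⁻²·a⁻¹: zinc (41.5) > copper (8.1)

copper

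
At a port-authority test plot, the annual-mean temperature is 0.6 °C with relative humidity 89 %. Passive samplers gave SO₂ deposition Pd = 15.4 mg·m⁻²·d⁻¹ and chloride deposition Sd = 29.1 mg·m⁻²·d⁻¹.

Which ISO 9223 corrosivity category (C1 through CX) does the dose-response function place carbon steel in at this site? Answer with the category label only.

C3

carbon steel: temperature factor f = +0.150·(-9.4) = -1.4100
  Pd branch = 1.77·Pd^0.52·e^(0.02·RH+f) = 10.62 μm/a
  Cl⁻ term: 0.102·29.1^0.62·exp(0.033·89+0.04·0.6) = 15.93
  sum: 10.62 + 15.93 → r_corr = 26.55 μm/a
26.5 μm/a falls in (25, 50] for carbon steel → category C3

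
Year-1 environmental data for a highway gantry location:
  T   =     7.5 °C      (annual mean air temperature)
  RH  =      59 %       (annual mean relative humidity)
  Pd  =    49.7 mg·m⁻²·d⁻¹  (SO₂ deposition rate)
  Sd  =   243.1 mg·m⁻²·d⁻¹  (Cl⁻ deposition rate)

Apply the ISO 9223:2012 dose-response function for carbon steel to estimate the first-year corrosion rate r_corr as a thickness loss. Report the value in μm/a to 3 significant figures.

carbon steel: T≤10 °C ⇒ hinge +0.150·(7.5−10) = -0.3750
  sulphur-dioxide contribution → 30.18 μm/a
  chloride contribution → 29.08 μm/a
  total first-year rate 59.26 μm/a

r_corr = 59.3 μm/a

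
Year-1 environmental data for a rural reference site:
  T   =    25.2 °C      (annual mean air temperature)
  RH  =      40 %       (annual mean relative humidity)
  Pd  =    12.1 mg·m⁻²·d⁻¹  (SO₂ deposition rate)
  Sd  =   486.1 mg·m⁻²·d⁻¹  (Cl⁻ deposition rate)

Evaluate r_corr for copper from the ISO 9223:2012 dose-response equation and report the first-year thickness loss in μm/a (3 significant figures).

r_corr = 0.822 μm/a

copper: f(T) = -0.080·(T−10) [T>10 °C] = -1.2160
  SO₂ term: 0.0053·12.1^0.26·exp(0.059·40-1.2160) = 0.03182
  Cl⁻ term: 0.01025·486.1^0.27·exp(0.036·40+0.049·25.2) = 0.7903
  r_corr = 0.03182 + 0.7903 = 0.8221 μm/a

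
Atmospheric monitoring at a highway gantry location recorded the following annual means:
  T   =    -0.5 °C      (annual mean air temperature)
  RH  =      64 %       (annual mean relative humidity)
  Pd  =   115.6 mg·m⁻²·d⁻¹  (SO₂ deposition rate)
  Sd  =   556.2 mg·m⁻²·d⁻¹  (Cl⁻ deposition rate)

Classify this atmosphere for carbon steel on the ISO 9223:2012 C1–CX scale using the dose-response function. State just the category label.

C4

carbon steel: T≤10 °C ⇒ hinge +0.150·(-0.5−10) = -1.5750
  SO₂ term: 1.77·115.6^0.52·exp(0.02·64-1.5750) = 15.58
  Cl⁻ term: 0.102·556.2^0.62·exp(0.033·64+0.04·-0.5) = 41.61
  sum: 15.58 + 41.61 → r_corr = 57.19 μm/a
Category bounds: 50…80 μm/a bracket r_corr ⇒ C4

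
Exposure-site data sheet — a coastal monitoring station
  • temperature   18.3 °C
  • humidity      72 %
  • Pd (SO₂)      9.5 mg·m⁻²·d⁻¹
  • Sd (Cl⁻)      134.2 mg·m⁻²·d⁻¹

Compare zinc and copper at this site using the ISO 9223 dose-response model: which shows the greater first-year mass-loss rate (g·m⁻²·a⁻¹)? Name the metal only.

zinc: T>10 °C ⇒ hinge -0.071·(18.3−10) = -0.5893
  SO₂ term: 0.0129·9.5^0.44·exp(0.046·72-0.5893) = 0.5287
  Sd branch = 0.0175·Sd^0.57·e^(0.008·RH+0.085·T) = 2.407 μm/a
  sum: 0.5287 + 2.407 → r_corr = 2.936 μm/a
  mass loss = 2.936 μm/a × 7.14 g/cm³ = 20.96 g·m⁻²·a⁻¹
copper: temperature factor f = -0.080·(8.3) = -0.6640
  Pd branch = 0.0053·Pd^0.26·e^(0.059·RH+f) = 0.3428 μm/a
  Cl⁻ term: 0.01025·134.2^0.27·exp(0.036·72+0.049·18.3) = 1.26
  r_corr = 0.3428 + 1.26 = 1.603 μm/a
  mass loss = 1.603 μm/a × 8.96 g/cm³ = 14.36 g·m⁻²·a⁻¹
Ordering by g·m⁻²·a⁻¹: zinc (21) > copper (14.4)

zinc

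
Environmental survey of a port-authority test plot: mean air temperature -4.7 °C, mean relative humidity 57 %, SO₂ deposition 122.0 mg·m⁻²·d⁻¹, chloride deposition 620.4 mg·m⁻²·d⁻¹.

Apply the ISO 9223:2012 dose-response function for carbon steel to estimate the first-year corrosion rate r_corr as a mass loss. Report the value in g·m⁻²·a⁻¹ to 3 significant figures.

carbon steel: temperature factor f = +0.150·(-14.7) = -2.2050
  SO₂ term: 1.77·122.0^0.52·exp(0.02·57-2.2050) = 7.419
  Sd branch = 0.102·Sd^0.62·e^(0.033·RH+0.04·T) = 29.88 μm/a
  r_corr = 7.419 + 29.88 = 37.29 μm/a
Convert to mass loss: 37.29 μm/a × 7.85 g/cm³ = 292.8 g·m⁻²·a⁻¹

r_corr = 293 g·m⁻²·a⁻¹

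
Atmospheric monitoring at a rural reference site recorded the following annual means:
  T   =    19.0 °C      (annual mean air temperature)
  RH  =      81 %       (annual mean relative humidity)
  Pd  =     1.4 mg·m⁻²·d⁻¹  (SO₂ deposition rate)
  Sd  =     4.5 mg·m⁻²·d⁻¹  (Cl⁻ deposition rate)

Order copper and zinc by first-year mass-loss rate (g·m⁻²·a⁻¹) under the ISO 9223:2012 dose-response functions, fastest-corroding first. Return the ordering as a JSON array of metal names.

copper: T>10 °C ⇒ hinge -0.080·(19.0−10) = -0.7200
  sulphur-dioxide contribution → 0.335 μm/a
  chloride contribution → 0.7208 μm/a
  total first-year rate 1.056 μm/a
  mass loss = 1.056 μm/a × 8.96 g/cm³ = 9.46 g·m⁻²·a⁻¹
zinc: T>10 °C ⇒ hinge -0.071·(19.0−10) = -0.6390
  sulphur-dioxide contribution → 0.3278 μm/a
  chloride contribution → 0.3964 μm/a
  ⇒ r_corr(zinc) = 0.7242 μm/a
  mass loss = 0.7242 μm/a × 7.14 g/cm³ = 5.171 g·m⁻²·a⁻¹
Ordering by g·m⁻²·a⁻¹: copper (9.46) > zinc (5.17)

["copper", "zinc"]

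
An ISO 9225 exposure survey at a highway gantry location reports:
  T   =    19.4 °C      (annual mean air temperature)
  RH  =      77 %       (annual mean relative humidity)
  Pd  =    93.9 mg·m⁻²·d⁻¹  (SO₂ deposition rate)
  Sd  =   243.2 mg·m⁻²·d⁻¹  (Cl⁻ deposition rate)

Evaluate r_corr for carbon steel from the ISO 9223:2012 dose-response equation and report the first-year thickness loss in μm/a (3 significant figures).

r_corr = 138 μm/a

carbon steel: f(T) = -0.054·(T−10) [T>10 °C] = -0.5076
  Pd branch = 1.77·Pd^0.52·e^(0.02·RH+f) = 52.74 μm/a
  Sd branch = 0.102·Sd^0.62·e^(0.033·RH+0.04·T) = 84.81 μm/a
  r_corr = 52.74 + 84.81 = 137.5 μm/a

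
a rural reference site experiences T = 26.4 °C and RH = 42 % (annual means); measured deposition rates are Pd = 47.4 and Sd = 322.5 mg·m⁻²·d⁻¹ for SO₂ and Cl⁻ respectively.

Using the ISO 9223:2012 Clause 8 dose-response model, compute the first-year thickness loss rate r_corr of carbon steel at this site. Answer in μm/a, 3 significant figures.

carbon steel: f(T) = -0.054·(T−10) [T>10 °C] = -0.8856
  SO₂ term: 1.77·47.4^0.52·exp(0.02·42-0.8856) = 12.58
  Cl⁻ term: 0.102·322.5^0.62·exp(0.033·42+0.04·26.4) = 42.11
  sum: 12.58 + 42.11 → r_corr = 54.69 μm/a

r_corr = 54.7 μm/a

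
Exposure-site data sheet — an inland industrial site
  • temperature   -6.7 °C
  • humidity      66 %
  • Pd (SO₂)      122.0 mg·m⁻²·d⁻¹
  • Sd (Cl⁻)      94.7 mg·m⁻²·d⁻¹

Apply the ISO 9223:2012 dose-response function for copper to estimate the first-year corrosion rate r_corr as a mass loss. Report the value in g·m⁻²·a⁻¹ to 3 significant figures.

r_corr = 3.42 g·m⁻²·a⁻¹

copper: f(T) = +0.126·(T−10) [T≤10 °C] = -2.1042
  sulphur-dioxide contribution → 0.1107 μm/a
  chloride contribution → 0.2714 μm/a
  total first-year rate 0.3821 μm/a
Convert to mass loss: 0.3821 μm/a × 8.96 g/cm³ = 3.424 g·m⁻²·a⁻¹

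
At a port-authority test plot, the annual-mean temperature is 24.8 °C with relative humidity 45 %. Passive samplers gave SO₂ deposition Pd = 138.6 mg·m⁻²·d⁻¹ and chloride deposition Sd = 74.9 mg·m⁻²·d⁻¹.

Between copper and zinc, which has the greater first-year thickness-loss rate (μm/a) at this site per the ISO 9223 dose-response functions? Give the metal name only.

zinc

copper: temperature factor f = -0.080·(14.8) = -1.1840
  SO₂ term: 0.0053·138.6^0.26·exp(0.059·45-1.1840) = 0.08317
  Sd branch = 0.01025·Sd^0.27·e^(0.036·RH+0.049·T) = 0.5599 μm/a
  r_corr = 0.08317 + 0.5599 = 0.6431 μm/a
zinc: f(T) = -0.071·(T−10) [T>10 °C] = -1.0508
  SO₂ term: 0.0129·138.6^0.44·exp(0.046·45-1.0508) = 0.313
  Cl⁻ term: 0.0175·74.9^0.57·exp(0.008·45+0.085·24.8) = 2.417
  r_corr = 0.313 + 2.417 = 2.73 μm/a
Ordering by μm/a: zinc (2.73) > copper (0.643)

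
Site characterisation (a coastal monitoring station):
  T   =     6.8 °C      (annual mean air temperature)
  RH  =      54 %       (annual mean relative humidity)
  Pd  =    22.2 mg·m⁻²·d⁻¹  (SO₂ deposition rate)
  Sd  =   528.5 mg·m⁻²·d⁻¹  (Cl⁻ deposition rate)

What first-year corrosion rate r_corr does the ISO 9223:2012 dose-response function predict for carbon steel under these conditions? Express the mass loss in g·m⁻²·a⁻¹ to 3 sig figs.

r_corr = 432 g·m⁻²·a⁻¹

carbon steel: f(T) = +0.150·(T−10) [T≤10 °C] = -0.4800
  SO₂ term: 1.77·22.2^0.52·exp(0.02·54-0.4800) = 16.17
  Sd branch = 0.102·Sd^0.62·e^(0.033·RH+0.04·T) = 38.81 μm/a
  r_corr = 16.17 + 38.81 = 54.98 μm/a
Convert to mass loss: 54.98 μm/a × 7.85 g/cm³ = 431.6 g·m⁻²·a⁻¹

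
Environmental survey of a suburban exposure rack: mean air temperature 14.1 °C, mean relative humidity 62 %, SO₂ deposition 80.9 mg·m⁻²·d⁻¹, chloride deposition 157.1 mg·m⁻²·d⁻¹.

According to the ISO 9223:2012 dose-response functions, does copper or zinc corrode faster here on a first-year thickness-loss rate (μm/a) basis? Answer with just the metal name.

zinc

copper: f(T) = -0.080·(T−10) [T>10 °C] = -0.3280
  SO₂ term: 0.0053·80.9^0.26·exp(0.059·62-0.3280) = 0.464
  Sd branch = 0.01025·Sd^0.27·e^(0.036·RH+0.049·T) = 0.7466 μm/a
  sum: 0.464 + 0.7466 → r_corr = 1.211 μm/a
zinc: T>10 °C ⇒ hinge -0.071·(14.1−10) = -0.2911
  SO₂ term: 0.0129·80.9^0.44·exp(0.046·62-0.2911) = 1.154
  Sd branch = 0.0175·Sd^0.57·e^(0.008·RH+0.085·T) = 1.701 μm/a
  r_corr = 1.154 + 1.701 = 2.855 μm/a
Ordering by μm/a: zinc (2.86) > copper (1.21)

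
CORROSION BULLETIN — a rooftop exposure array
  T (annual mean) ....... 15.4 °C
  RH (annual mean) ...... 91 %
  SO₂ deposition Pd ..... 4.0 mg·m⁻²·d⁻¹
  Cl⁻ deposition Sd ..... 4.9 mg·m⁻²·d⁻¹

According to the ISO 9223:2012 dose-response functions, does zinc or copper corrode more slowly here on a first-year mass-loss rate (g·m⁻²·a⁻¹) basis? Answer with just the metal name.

zinc: T>10 °C ⇒ hinge -0.071·(15.4−10) = -0.3834
  sulphur-dioxide contribution → 1.064 μm/a
  chloride contribution → 0.332 μm/a
  ⇒ r_corr(zinc) = 1.396 μm/a
  mass loss = 1.396 μm/a × 7.14 g/cm³ = 9.967 g·m⁻²·a⁻¹
copper: T>10 °C ⇒ hinge -0.080·(15.4−10) = -0.4320
  sulphur-dioxide contribution → 1.059 μm/a
  chloride contribution → 0.8862 μm/a
  total first-year rate 1.945 μm/a
  mass loss = 1.945 μm/a × 8.96 g/cm³ = 17.43 g·m⁻²·a⁻¹
Ordering by g·m⁻²·a⁻¹: copper (17.4) > zinc (9.97)

zinc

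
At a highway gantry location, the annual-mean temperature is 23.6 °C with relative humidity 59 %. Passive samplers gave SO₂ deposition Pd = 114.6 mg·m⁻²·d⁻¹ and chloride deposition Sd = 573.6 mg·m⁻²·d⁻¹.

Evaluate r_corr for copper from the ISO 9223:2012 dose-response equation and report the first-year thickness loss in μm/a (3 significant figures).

copper: temperature factor f = -0.080·(13.6) = -1.0880
  Pd branch = 0.0053·Pd^0.26·e^(0.059·RH+f) = 0.199 μm/a
  Sd branch = 0.01025·Sd^0.27·e^(0.036·RH+0.049·T) = 1.514 μm/a
  r_corr = 0.199 + 1.514 = 1.713 μm/a

r_corr = 1.71 μm/a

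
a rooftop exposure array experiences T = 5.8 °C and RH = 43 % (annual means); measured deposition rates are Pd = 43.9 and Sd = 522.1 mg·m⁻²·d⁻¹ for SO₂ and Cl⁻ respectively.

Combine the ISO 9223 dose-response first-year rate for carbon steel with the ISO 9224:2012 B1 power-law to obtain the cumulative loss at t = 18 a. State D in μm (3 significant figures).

carbon steel: f(T) = +0.150·(T−10) [T≤10 °C] = -0.6300
  SO₂ term: 1.77·43.9^0.52·exp(0.02·43-0.6300) = 15.92
  Cl⁻ term: 0.102·522.1^0.62·exp(0.033·43+0.04·5.8) = 25.74
  r_corr = 15.92 + 25.74 = 41.66 μm/a
Long-term exponent b (ISO 9224 Table 2, B1) = 0.523
  D(18) = 41.66 × 18^0.523 = 41.66 × 4.534 = 188.9 μm

D(18) = 189 μm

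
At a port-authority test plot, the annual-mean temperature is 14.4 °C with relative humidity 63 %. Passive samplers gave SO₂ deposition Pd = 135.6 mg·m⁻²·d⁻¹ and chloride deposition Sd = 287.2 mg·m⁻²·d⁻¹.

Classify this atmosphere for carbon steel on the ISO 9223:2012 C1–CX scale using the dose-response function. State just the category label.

C5

carbon steel: T>10 °C ⇒ hinge -0.054·(14.4−10) = -0.2376
  SO₂ term: 1.77·135.6^0.52·exp(0.02·63-0.2376) = 63.21
  Sd branch = 0.102·Sd^0.62·e^(0.033·RH+0.04·T) = 48.5 μm/a
  sum: 63.21 + 48.5 → r_corr = 111.7 μm/a
112 μm/a falls in (80, 200] for carbon steel → category C5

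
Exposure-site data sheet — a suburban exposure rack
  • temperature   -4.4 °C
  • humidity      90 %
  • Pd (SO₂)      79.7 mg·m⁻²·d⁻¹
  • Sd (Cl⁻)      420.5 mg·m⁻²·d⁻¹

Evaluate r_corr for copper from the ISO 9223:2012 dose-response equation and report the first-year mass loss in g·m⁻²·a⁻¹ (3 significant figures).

r_corr = 14.5 g·m⁻²·a⁻¹

copper: temperature factor f = +0.126·(-14.4) = -1.8144
  sulphur-dioxide contribution → 0.5455 μm/a
  chloride contribution → 1.078 μm/a
  ⇒ r_corr(copper) = 1.623 μm/a
Convert to mass loss: 1.623 μm/a × 8.96 g/cm³ = 14.55 g·m⁻²·a⁻¹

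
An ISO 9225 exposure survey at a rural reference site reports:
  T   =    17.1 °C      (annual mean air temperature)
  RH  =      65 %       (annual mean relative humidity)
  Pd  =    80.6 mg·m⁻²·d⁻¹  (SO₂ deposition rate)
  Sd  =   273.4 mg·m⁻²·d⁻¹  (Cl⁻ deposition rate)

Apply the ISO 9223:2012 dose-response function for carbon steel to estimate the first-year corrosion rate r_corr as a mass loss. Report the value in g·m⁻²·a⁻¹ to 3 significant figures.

r_corr = 780 g·m⁻²·a⁻¹

carbon steel: temperature factor f = -0.054·(7.1) = -0.3834
  sulphur-dioxide contribution → 43.39 μm/a
  chloride contribution → 55.98 μm/a
  total first-year rate 99.37 μm/a
Convert to mass loss: 99.37 μm/a × 7.85 g/cm³ = 780 g·m⁻²·a⁻¹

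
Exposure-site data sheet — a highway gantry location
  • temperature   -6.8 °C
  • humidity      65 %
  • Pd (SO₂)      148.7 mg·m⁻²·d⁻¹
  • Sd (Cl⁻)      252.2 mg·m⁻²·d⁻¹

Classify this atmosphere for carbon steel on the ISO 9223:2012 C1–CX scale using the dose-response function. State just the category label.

carbon steel: temperature factor f = +0.150·(-16.8) = -2.5200
  Pd branch = 1.77·Pd^0.52·e^(0.02·RH+f) = 7.043 μm/a
  Cl⁻ term: 0.102·252.2^0.62·exp(0.033·65+0.04·-6.8) = 20.47
  sum: 7.043 + 20.47 → r_corr = 27.51 μm/a
27.5 μm/a falls in (25, 50] for carbon steel → category C3

C3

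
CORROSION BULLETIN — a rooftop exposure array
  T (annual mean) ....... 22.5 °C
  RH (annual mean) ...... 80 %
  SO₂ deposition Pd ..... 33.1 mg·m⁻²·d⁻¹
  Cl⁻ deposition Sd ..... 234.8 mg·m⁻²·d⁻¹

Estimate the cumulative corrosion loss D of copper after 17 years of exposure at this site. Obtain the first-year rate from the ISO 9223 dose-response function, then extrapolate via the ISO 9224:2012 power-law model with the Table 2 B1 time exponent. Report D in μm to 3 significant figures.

D(17) = 19.5 μm

copper: temperature factor f = -0.080·(12.5) = -1.0000
  SO₂ term: 0.0053·33.1^0.26·exp(0.059·80-1.0000) = 0.5433
  Sd branch = 0.01025·Sd^0.27·e^(0.036·RH+0.049·T) = 2.401 μm/a
  sum: 0.5433 + 2.401 → r_corr = 2.944 μm/a
Long-term exponent b (ISO 9224 Table 2, B1) = 0.667
  D(17) = 2.944 × 17^0.667 = 2.944 × 6.618 = 19.48 μm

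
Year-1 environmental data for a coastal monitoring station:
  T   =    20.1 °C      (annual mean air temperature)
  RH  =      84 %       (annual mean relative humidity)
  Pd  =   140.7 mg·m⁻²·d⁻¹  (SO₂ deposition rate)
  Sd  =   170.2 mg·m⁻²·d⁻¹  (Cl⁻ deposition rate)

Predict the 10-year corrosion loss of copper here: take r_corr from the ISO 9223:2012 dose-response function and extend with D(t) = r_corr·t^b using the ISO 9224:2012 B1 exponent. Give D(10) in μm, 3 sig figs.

copper: T>10 °C ⇒ hinge -0.080·(20.1−10) = -0.8080
  Pd branch = 0.0053·Pd^0.26·e^(0.059·RH+f) = 1.214 μm/a
  Cl⁻ term: 0.01025·170.2^0.27·exp(0.036·84+0.049·20.1) = 2.26
  r_corr = 1.214 + 2.26 = 3.474 μm/a
Long-term exponent b (ISO 9224 Table 2, B1) = 0.667
  D(10) = 3.474 × 10^0.667 = 3.474 × 4.645 = 16.14 μm

D(10) = 16.1 μm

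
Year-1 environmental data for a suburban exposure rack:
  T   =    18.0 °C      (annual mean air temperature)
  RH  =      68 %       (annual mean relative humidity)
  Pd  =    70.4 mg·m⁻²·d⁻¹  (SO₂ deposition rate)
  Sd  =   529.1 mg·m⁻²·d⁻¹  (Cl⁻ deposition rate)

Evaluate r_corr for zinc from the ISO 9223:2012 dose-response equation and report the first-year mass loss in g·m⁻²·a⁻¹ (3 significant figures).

r_corr = 43.2 g·m⁻²·a⁻¹

zinc: temperature factor f = -0.071·(8.0) = -0.5680
  SO₂ term: 0.0129·70.4^0.44·exp(0.046·68-0.5680) = 1.085
  Cl⁻ term: 0.0175·529.1^0.57·exp(0.008·68+0.085·18.0) = 4.968
  r_corr = 1.085 + 4.968 = 6.053 μm/a
Convert to mass loss: 6.053 μm/a × 7.14 g/cm³ = 43.22 g·m⁻²·a⁻¹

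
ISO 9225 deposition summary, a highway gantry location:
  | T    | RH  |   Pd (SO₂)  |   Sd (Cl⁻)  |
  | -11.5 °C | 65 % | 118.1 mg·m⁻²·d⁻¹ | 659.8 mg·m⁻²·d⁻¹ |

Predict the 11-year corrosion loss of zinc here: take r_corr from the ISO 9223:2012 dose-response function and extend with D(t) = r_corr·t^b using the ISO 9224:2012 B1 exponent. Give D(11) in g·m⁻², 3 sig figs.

D(11) = 68.9 g·m⁻²

zinc: T≤10 °C ⇒ hinge +0.038·(-11.5−10) = -0.8170
  sulphur-dioxide contribution → 0.9249 μm/a
  chloride contribution → 0.4481 μm/a
  total first-year rate 1.373 μm/a
Power-law: D(11) = r_corr · 11^0.813
  D(11) = 1.373 × 11^0.813 = 1.373 × 7.025 = 9.646 μm
  Mass loss = 9.646 μm × 7.14 g/cm³ = 68.87 g·m⁻²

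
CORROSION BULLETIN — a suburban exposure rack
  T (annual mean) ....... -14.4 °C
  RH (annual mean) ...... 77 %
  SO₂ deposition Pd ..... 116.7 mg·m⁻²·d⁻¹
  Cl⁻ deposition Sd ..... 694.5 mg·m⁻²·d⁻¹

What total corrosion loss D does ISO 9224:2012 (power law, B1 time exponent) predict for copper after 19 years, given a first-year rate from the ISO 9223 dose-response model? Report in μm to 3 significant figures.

D(19) = 3.94 μm

copper: temperature factor f = +0.126·(-24.4) = -3.0744
  sulphur-dioxide contribution → 0.07934 μm/a
  chloride contribution → 0.4736 μm/a
  total first-year rate 0.5529 μm/a
Power-law: D(19) = r_corr · 19^0.667
  D(19) = 0.5529 × 19^0.667 = 0.5529 × 7.127 = 3.941 μm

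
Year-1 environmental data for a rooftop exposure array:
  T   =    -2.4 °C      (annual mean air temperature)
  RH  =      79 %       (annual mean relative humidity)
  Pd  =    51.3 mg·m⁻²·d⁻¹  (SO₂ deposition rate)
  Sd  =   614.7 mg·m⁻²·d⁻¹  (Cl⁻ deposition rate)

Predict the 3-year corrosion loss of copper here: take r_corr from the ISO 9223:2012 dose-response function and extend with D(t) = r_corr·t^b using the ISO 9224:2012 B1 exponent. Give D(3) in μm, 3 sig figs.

D(3) = 2.53 μm

copper: T≤10 °C ⇒ hinge +0.126·(-2.4−10) = -1.5624
  sulphur-dioxide contribution → 0.327 μm/a
  chloride contribution → 0.8866 μm/a
  ⇒ r_corr(copper) = 1.214 μm/a
ISO 9224: D(t) = r_corr · t^b with b = 0.667 (copper, B1)
  D(3) = 1.214 × 3^0.667 = 1.214 × 2.081 = 2.525 μm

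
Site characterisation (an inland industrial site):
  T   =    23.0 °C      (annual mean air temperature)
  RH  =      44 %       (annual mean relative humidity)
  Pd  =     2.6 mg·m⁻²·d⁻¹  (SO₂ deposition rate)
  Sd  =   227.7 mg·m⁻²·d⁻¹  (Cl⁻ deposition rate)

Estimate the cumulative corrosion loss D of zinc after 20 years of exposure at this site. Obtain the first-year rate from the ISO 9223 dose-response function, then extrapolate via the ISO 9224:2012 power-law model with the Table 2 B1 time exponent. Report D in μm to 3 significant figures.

zinc: T>10 °C ⇒ hinge -0.071·(23.0−10) = -0.9230
  SO₂ term: 0.0129·2.6^0.44·exp(0.046·44-0.9230) = 0.05907
  Cl⁻ term: 0.0175·227.7^0.57·exp(0.008·44+0.085·23.0) = 3.878
  r_corr = 0.05907 + 3.878 = 3.937 μm/a
Power-law: D(20) = r_corr · 20^0.813
  D(20) = 3.937 × 20^0.813 = 3.937 × 11.42 = 44.97 μm

D(20) = 45.0 μm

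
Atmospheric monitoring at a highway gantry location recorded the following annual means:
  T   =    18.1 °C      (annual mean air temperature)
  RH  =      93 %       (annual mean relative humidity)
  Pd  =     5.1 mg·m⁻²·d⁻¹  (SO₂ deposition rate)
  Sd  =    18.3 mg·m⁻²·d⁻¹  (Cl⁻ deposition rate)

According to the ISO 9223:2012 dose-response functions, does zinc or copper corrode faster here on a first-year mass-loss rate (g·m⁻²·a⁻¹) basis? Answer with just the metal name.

copper

zinc: temperature factor f = -0.071·(8.1) = -0.5751
  SO₂ term: 0.0129·5.1^0.44·exp(0.046·93-0.5751) = 1.072
  Cl⁻ term: 0.0175·18.3^0.57·exp(0.008·93+0.085·18.1) = 0.8993
  r_corr = 1.072 + 0.8993 = 1.971 μm/a
  mass loss = 1.971 μm/a × 7.14 g/cm³ = 14.07 g·m⁻²·a⁻¹
copper: T>10 °C ⇒ hinge -0.080·(18.1−10) = -0.6480
  Pd branch = 0.0053·Pd^0.26·e^(0.059·RH+f) = 1.023 μm/a
  Cl⁻ term: 0.01025·18.3^0.27·exp(0.036·93+0.049·18.1) = 1.552
  r_corr = 1.023 + 1.552 = 2.574 μm/a
  mass loss = 2.574 μm/a × 8.96 g/cm³ = 23.07 g·m⁻²·a⁻¹
Ordering by g·m⁻²·a⁻¹: copper (23.1) > zinc (14.1)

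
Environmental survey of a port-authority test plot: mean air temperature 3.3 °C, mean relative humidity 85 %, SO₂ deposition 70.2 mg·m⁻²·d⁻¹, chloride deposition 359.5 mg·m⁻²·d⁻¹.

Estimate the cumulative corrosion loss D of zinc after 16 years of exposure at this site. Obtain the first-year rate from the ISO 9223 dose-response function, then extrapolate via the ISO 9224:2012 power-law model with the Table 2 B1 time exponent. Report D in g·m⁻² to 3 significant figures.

zinc: temperature factor f = +0.038·(-6.7) = -0.2546
  SO₂ term: 0.0129·70.2^0.44·exp(0.046·85-0.2546) = 3.24
  Cl⁻ term: 0.0175·359.5^0.57·exp(0.008·85+0.085·3.3) = 1.309
  r_corr = 3.24 + 1.309 = 4.549 μm/a
Long-term exponent b (ISO 9224 Table 2, B1) = 0.813
  D(16) = 4.549 × 16^0.813 = 4.549 × 9.527 = 43.33 μm
  Mass loss = 43.33 μm × 7.14 g/cm³ = 309.4 g·m⁻²

D(16) = 309 g·m⁻²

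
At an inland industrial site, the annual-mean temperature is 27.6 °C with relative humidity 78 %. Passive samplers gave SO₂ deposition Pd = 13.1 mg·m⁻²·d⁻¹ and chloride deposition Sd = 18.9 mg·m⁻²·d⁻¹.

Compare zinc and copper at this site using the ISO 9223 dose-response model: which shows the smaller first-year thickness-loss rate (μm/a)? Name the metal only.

zinc: T>10 °C ⇒ hinge -0.071·(27.6−10) = -1.2496
  sulphur-dioxide contribution → 0.4147 μm/a
  chloride contribution → 1.822 μm/a
  ⇒ r_corr(zinc) = 2.236 μm/a
copper: f(T) = -0.080·(T−10) [T>10 °C] = -1.4080
  sulphur-dioxide contribution → 0.2523 μm/a
  chloride contribution → 1.453 μm/a
  ⇒ r_corr(copper) = 1.705 μm/a
Ordering by μm/a: zinc (2.24) > copper (1.71)

copper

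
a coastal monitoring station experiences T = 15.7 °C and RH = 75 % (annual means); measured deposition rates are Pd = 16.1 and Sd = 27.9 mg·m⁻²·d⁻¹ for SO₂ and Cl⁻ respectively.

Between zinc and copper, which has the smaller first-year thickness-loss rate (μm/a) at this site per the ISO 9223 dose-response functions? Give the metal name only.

zinc: temperature factor f = -0.071·(5.7) = -0.4047
  sulphur-dioxide contribution → 0.9208 μm/a
  chloride contribution → 0.8076 μm/a
  total first-year rate 1.728 μm/a
copper: T>10 °C ⇒ hinge -0.080·(15.7−10) = -0.4560
  sulphur-dioxide contribution → 0.5778 μm/a
  chloride contribution → 0.8086 μm/a
  total first-year rate 1.386 μm/a
Ordering by μm/a: zinc (1.73) > copper (1.39)

copper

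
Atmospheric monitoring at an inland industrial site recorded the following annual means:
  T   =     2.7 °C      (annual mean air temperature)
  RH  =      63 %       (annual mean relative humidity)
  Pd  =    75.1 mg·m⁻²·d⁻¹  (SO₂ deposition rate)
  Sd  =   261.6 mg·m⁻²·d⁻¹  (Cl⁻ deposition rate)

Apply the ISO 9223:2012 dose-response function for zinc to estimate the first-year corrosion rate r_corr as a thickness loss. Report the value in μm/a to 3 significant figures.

r_corr = 2.06 μm/a

zinc: T≤10 °C ⇒ hinge +0.038·(2.7−10) = -0.2774
  SO₂ term: 0.0129·75.1^0.44·exp(0.046·63-0.2774) = 1.186
  Cl⁻ term: 0.0175·261.6^0.57·exp(0.008·63+0.085·2.7) = 0.8703
  sum: 1.186 + 0.8703 → r_corr = 2.056 μm/a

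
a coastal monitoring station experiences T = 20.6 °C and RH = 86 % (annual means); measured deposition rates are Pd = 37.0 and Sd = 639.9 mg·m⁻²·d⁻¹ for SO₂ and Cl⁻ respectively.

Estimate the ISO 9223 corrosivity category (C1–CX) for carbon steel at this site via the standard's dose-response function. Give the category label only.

carbon steel: f(T) = -0.054·(T−10) [T>10 °C] = -0.5724
  Pd branch = 1.77·Pd^0.52·e^(0.02·RH+f) = 36.46 μm/a
  Sd branch = 0.102·Sd^0.62·e^(0.033·RH+0.04·T) = 218.2 μm/a
  sum: 36.46 + 218.2 → r_corr = 254.6 μm/a
255 μm/a falls in (200, 700] for carbon steel → category CX

CX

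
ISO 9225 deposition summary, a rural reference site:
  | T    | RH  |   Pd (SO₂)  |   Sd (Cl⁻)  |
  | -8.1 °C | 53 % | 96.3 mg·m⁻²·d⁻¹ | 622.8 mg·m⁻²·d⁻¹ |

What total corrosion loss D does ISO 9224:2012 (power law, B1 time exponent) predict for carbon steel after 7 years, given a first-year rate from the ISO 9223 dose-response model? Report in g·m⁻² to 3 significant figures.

D(7) = 577 g·m⁻²

carbon steel: f(T) = +0.150·(T−10) [T≤10 °C] = -2.7150
  SO₂ term: 1.77·96.3^0.52·exp(0.02·53-2.7150) = 3.637
  Cl⁻ term: 0.102·622.8^0.62·exp(0.033·53+0.04·-8.1) = 22.91
  r_corr = 3.637 + 22.91 = 26.54 μm/a
Long-term exponent b (ISO 9224 Table 2, B1) = 0.523
  D(7) = 26.54 × 7^0.523 = 26.54 × 2.767 = 73.44 μm
  Mass loss = 73.44 μm × 7.85 g/cm³ = 576.5 g·m⁻²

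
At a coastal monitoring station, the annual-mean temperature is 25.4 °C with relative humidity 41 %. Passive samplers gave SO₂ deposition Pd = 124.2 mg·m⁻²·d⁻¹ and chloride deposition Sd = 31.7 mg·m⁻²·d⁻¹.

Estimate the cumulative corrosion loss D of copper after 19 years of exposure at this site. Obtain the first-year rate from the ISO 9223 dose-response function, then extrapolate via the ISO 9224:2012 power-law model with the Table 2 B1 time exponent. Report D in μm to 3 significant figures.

D(19) = 3.26 μm

copper: f(T) = -0.080·(T−10) [T>10 °C] = -1.2320
  SO₂ term: 0.0053·124.2^0.26·exp(0.059·41-1.2320) = 0.06085
  Cl⁻ term: 0.01025·31.7^0.27·exp(0.036·41+0.049·25.4) = 0.3959
  r_corr = 0.06085 + 0.3959 = 0.4567 μm/a
Power-law: D(19) = r_corr · 19^0.667
  D(19) = 0.4567 × 19^0.667 = 0.4567 × 7.127 = 3.255 μm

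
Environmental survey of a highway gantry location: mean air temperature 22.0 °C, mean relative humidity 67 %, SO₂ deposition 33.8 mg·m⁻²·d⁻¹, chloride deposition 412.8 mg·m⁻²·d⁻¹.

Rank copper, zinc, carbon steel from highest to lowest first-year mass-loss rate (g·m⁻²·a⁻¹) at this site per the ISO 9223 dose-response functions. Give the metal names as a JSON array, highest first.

copper: f(T) = -0.080·(T−10) [T>10 °C] = -0.9600
  Pd branch = 0.0053·Pd^0.26·e^(0.059·RH+f) = 0.264 μm/a
  Sd branch = 0.01025·Sd^0.27·e^(0.036·RH+0.049·T) = 1.709 μm/a
  r_corr = 0.264 + 1.709 = 1.973 μm/a
  mass loss = 1.973 μm/a × 8.96 g/cm³ = 17.68 g·m⁻²·a⁻¹
zinc: temperature factor f = -0.071·(12.0) = -0.8520
  SO₂ term: 0.0129·33.8^0.44·exp(0.046·67-0.8520) = 0.5647
  Sd branch = 0.0175·Sd^0.57·e^(0.008·RH+0.085·T) = 6.011 μm/a
  r_corr = 0.5647 + 6.011 = 6.575 μm/a
  mass loss = 6.575 μm/a × 7.14 g/cm³ = 46.95 g·m⁻²·a⁻¹
carbon steel: f(T) = -0.054·(T−10) [T>10 °C] = -0.6480
  Pd branch = 1.77·Pd^0.52·e^(0.02·RH+f) = 22.06 μm/a
  Cl⁻ term: 0.102·412.8^0.62·exp(0.033·67+0.04·22.0) = 93.92
  sum: 22.06 + 93.92 → r_corr = 116 μm/a
  mass loss = 116 μm/a × 7.85 g/cm³ = 910.4 g·m⁻²·a⁻¹
Ordering by g·m⁻²·a⁻¹: carbon steel (910) > zinc (46.9) > copper (17.7)

["carbon steel", "zinc", "copper"]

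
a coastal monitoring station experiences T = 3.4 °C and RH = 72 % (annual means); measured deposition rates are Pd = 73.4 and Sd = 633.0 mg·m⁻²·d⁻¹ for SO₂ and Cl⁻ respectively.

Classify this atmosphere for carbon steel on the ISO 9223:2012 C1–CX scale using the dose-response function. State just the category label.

carbon steel: f(T) = +0.150·(T−10) [T≤10 °C] = -0.9900
  SO₂ term: 1.77·73.4^0.52·exp(0.02·72-0.9900) = 25.92
  Sd branch = 0.102·Sd^0.62·e^(0.033·RH+0.04·T) = 68.61 μm/a
  sum: 25.92 + 68.61 → r_corr = 94.53 μm/a
Category bounds: 80…200 μm/a bracket r_corr ⇒ C5

C5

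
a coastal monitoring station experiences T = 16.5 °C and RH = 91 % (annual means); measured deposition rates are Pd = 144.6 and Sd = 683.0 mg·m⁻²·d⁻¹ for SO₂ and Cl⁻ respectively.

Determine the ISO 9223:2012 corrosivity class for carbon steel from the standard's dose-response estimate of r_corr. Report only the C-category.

CX

carbon steel: f(T) = -0.054·(T−10) [T>10 °C] = -0.3510
  sulphur-dioxide contribution → 102.2 μm/a
  chloride contribution → 227.4 μm/a
  total first-year rate 329.5 μm/a
ISO 9223 Table 2 (carbon steel): 200 < 330 ≤ 700 μm/a ⇒ CX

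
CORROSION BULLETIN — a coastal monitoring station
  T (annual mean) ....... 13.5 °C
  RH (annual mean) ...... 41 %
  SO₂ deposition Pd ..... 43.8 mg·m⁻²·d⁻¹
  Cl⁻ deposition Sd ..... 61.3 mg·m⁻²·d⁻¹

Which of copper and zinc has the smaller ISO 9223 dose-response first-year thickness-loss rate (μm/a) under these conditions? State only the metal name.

copper: temperature factor f = -0.080·(3.5) = -0.2800
  SO₂ term: 0.0053·43.8^0.26·exp(0.059·41-0.2800) = 0.1202
  Sd branch = 0.01025·Sd^0.27·e^(0.036·RH+0.049·T) = 0.264 μm/a
  sum: 0.1202 + 0.264 → r_corr = 0.3843 μm/a
zinc: T>10 °C ⇒ hinge -0.071·(13.5−10) = -0.2485
  SO₂ term: 0.0129·43.8^0.44·exp(0.046·41-0.2485) = 0.3499
  Sd branch = 0.0175·Sd^0.57·e^(0.008·RH+0.085·T) = 0.7993 μm/a
  r_corr = 0.3499 + 0.7993 = 1.149 μm/a
Ordering by μm/a: zinc (1.15) > copper (0.384)

copper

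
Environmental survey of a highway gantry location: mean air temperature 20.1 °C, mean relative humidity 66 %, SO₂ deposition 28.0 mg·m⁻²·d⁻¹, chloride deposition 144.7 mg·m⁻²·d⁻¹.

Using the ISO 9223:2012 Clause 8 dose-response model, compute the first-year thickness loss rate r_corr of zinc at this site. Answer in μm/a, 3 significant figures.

r_corr = 3.36 μm/a

zinc: temperature factor f = -0.071·(10.1) = -0.7171
  Pd branch = 0.0129·Pd^0.44·e^(0.046·RH+f) = 0.5681 μm/a
  Cl⁻ term: 0.0175·144.7^0.57·exp(0.008·66+0.085·20.1) = 2.791
  r_corr = 0.5681 + 2.791 = 3.359 μm/a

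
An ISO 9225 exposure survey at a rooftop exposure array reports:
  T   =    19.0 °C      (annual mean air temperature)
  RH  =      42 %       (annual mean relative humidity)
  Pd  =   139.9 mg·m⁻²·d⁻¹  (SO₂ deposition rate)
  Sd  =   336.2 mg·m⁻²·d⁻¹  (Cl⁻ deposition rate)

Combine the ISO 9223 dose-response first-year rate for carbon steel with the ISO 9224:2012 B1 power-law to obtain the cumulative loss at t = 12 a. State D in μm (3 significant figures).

D(12) = 239 μm

carbon steel: f(T) = -0.054·(T−10) [T>10 °C] = -0.4860
  SO₂ term: 1.77·139.9^0.52·exp(0.02·42-0.4860) = 32.93
  Sd branch = 0.102·Sd^0.62·e^(0.033·RH+0.04·T) = 32.14 μm/a
  r_corr = 32.93 + 32.14 = 65.07 μm/a
ISO 9224: D(t) = r_corr · t^b with b = 0.523 (carbon steel, B1)
  D(12) = 65.07 × 12^0.523 = 65.07 × 3.668 = 238.7 μm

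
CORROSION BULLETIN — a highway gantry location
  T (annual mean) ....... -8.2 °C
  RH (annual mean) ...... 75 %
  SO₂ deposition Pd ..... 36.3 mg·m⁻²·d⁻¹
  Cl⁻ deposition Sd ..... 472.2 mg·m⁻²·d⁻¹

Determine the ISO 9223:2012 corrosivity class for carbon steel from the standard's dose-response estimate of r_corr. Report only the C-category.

carbon steel: temperature factor f = +0.150·(-18.2) = -2.7300
  sulphur-dioxide contribution → 3.349 μm/a
  chloride contribution → 39.72 μm/a
  total first-year rate 43.07 μm/a
Category bounds: 25…50 μm/a bracket r_corr ⇒ C3

C3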